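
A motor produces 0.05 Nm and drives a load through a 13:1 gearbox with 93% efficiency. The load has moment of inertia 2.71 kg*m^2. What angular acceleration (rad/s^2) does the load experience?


tau_out = tau_motor * N * eta
= 0.05 * 13 * 0.93 = 0.6045 Nm
alpha = tau_out / I = 0.6045 / 2.71
= 0.2231 rad/s^2


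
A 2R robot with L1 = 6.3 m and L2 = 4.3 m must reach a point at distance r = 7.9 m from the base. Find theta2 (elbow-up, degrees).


cos(theta2) = (r^2 - L1^2 - L2^2) / (2*L1*L2)
cos(theta2) = (62.41 - 39.69 - 18.49) / 54.18
cos(theta2) = 0.078073
theta2 = 85.5222 degrees


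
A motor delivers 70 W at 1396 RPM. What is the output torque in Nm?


omega = 1396 * 2*pi/60 = 146.1888 rad/s
tau = P / omega = 70 / 146.1888
= 0.4788 Nm


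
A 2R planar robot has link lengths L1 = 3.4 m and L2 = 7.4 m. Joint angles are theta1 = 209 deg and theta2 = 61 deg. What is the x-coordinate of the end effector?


Convert angles to radians: theta1 = 3.6477, theta2 = 1.0647
x = L1*cos(theta1) + L2*cos(theta1+theta2)
x = -2.9737 + -0.0
x = -2.9737


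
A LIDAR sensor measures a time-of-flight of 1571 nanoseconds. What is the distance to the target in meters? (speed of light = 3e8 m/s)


tof = 1571 ns = 1.571e-06 s
dist = c * tof / 2
= 3e8 * 1.571e-06 / 2
= 235.65 m


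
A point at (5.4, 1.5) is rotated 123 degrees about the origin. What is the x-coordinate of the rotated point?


x' = x*cos(theta) - y*sin(theta)
cos(123 deg) = -0.5446, sin(123 deg) = 0.8387
x' = 5.4 * -0.5446 - 1.5 * 0.8387
= -2.9411 - 1.258
= -4.1991


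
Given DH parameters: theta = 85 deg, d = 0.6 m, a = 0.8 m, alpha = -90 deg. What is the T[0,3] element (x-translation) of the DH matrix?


T[0,3] = a * cos(theta)
= 0.8 * cos(85 deg)
= 0.8 * 0.0872
= 0.0697


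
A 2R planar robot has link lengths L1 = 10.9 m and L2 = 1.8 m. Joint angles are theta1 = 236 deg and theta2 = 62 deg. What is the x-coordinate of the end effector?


Convert angles to radians: theta1 = 4.119, theta2 = 1.0821
x = L1*cos(theta1) + L2*cos(theta1+theta2)
x = -6.0952 + 0.845
x = -5.2502


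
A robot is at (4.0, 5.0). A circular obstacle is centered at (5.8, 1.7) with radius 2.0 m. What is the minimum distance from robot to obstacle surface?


center_dist = sqrt((4.0-5.8)^2 + (5.0-1.7)^2)
= sqrt(3.24 + 10.89)
= 3.759
min_dist = center_dist - radius = 3.759 - 2.0 = 1.759 m


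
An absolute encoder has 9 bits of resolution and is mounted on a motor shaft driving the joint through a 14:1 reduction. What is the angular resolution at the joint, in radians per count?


counts = 2^9 = 512
effective counts at joint = 512 * 14 = 7168
resolution = 2*pi / 7168
= 8.7656e-04 rad/count


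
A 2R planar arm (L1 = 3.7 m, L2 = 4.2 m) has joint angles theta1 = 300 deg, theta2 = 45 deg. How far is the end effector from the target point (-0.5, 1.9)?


End effector via forward kinematics:
x = L1*cos(t1) + L2*cos(t1+t2) = 5.9069
y = L1*sin(t1) + L2*sin(t1+t2) = -4.2913
Distance to target:
d = sqrt((-0.5 - 5.9069)^2 + (1.9 - -4.2913)^2)
= sqrt(41.0482 + 38.3326)
= 8.9096 m


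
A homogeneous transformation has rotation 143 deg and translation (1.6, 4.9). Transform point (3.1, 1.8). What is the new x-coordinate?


x' = cos(theta)*px - sin(theta)*py + tx
= -0.7986*3.1 - 0.6018*1.8 + 1.6
= -1.959


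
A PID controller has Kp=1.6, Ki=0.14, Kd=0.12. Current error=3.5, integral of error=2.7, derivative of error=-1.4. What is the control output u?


u = Kp*e + Ki*int(e) + Kd*de/dt
= 1.6*3.5 + 0.14*2.7 + 0.12*(-1.4)
= 5.6 + 0.378 + -0.168
= 5.81


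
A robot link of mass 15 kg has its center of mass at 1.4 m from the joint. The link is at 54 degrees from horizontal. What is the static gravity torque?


tau = m*g*L*cos(angle)
= 15 * 9.81 * 1.4 * cos(54 deg)
= 15 * 9.81 * 1.4 * 0.5878
= 121.0896 Nm


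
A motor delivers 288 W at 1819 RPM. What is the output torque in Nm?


omega = 1819 * 2*pi/60 = 190.4852 rad/s
tau = P / omega = 288 / 190.4852
= 1.5119 Nm


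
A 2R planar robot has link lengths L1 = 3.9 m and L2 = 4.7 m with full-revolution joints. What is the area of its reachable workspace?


r_max = L1 + L2 = 8.6 m
r_min = |L1 - L2| = 0.8 m
Area = pi*(r_max^2 - r_min^2)
= pi*(73.96 - 0.64)
= pi * 73.32
= 230.3416 m^2


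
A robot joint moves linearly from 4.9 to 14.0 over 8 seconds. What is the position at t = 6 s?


s = t/T = 6/8 = 0.75
p(t) = p0 + (pf-p0)*s
= 4.9 + (14.0 - 4.9) * 0.75
= 11.725


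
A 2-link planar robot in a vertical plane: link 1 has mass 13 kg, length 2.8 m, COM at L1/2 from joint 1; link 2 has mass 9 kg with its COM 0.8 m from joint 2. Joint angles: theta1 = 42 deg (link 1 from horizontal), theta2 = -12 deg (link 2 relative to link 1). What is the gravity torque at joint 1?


Horizontal distance from joint 1 to link-1 COM:
  x_c1 = (L1/2)*cos(t1) = 1.4 * 0.7431 = 1.0404 m
Horizontal distance from joint 1 to link-2 COM:
  x_c2 = L1*cos(t1) + Lc2*cos(t1+t2)
       = 2.8*0.7431 + 0.8*0.866 = 2.7736 m
tau1 = m1*g*x_c1 + m2*g*x_c2
     = 13*9.81*1.0404 + 9*9.81*2.7736
     = 132.6826 + 244.8834
     = 377.566 Nm


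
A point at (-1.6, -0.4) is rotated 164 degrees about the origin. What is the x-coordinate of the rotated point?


x' = x*cos(theta) - y*sin(theta)
cos(164 deg) = -0.9613, sin(164 deg) = 0.2756
x' = -1.6 * -0.9613 - -0.4 * 0.2756
= 1.538 - -0.1103
= 1.6483


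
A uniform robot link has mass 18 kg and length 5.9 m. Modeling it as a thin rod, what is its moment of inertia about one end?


I = (1/3) * m * L^2
= (1/3) * 18 * 5.9^2
= 0.333333 * 18 * 34.81
= 208.86 kg*m^2


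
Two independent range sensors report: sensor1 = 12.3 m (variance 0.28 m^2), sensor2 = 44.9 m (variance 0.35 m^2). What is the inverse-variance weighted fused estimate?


w1 = (1/var1) / (1/var1 + 1/var2)
   = 3.5714 / (3.5714 + 2.8571) = 0.5556
w2 = 1 - w1 = 0.4444
fused = w1*s1 + w2*s2 = 6.8333 + 19.9556
= 26.7889 m


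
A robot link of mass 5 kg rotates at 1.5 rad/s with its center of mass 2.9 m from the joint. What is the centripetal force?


F = m * omega^2 * r
= 5 * 1.5^2 * 2.9
= 5 * 2.25 * 2.9
= 32.625 N


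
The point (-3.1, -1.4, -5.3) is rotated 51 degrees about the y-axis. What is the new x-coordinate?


Rotation about y-axis: x' = x*cos(theta) + z*sin(theta)
= -3.1 * 0.6293 + -5.3 * 0.7771
= -6.0698


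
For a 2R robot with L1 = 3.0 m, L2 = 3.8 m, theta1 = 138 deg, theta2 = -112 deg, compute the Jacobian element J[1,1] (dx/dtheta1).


J[1,1] = -L1*sin(t1) - L2*sin(t1+t2)
= -3.0*sin(138) - 3.8*sin(26)
= -3.6732


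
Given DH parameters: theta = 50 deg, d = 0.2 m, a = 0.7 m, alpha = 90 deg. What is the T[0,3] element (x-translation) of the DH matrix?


T[0,3] = a * cos(theta)
= 0.7 * cos(50 deg)
= 0.7 * 0.6428
= 0.45


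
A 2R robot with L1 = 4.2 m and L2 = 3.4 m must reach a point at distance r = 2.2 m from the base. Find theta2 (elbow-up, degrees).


cos(theta2) = (r^2 - L1^2 - L2^2) / (2*L1*L2)
cos(theta2) = (4.84 - 17.64 - 11.56) / 28.56
cos(theta2) = -0.852941
theta2 = 148.533 degrees


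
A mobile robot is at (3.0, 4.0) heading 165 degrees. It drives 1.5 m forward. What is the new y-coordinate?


y_new = y0 + d*sin(theta)
= 4.0 + 1.5*sin(165)
= 4.0 + 0.3882
= 4.3882


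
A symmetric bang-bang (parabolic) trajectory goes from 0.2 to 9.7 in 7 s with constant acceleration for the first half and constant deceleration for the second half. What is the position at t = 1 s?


Symmetric rest-to-rest: each phase covers (pf-p0)/2 in time T/2. 0.5*a*(T/2)^2 = (pf-p0)/2 => a = 4*(pf-p0)/T^2
a = 4*(9.7-0.2)/7^2 = 0.7755
t = 1 is in the acceleration phase (t <= T/2).
p = p0 + 0.5*a*t^2 = 0.2 + 0.5*0.7755*1^2
= 0.5878


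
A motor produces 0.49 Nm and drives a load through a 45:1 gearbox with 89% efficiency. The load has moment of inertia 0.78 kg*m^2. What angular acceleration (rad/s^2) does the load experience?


tau_out = tau_motor * N * eta
= 0.49 * 45 * 0.89 = 19.6245 Nm
alpha = tau_out / I = 19.6245 / 0.78
= 25.1596 rad/s^2


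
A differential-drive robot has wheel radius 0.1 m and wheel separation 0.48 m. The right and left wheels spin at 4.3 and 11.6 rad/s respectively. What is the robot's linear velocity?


vR = r*wR = 0.1*4.3 = 0.43 m/s
vL = r*wL = 0.1*11.6 = 1.16 m/s
v = (vR+vL)/2 = 0.795 m/s
omega = (vR-vL)/L = -1.5208 rad/s
linear velocity = 0.795 m/s


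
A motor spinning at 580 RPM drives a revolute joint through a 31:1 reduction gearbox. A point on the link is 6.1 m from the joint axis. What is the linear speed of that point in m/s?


omega_motor = 580 * 2*pi/60 = 60.7375 rad/s
omega_joint = omega_motor / 31 = 1.9593 rad/s
v = omega_joint * r = 1.9593 * 6.1
= 11.9516 m/s


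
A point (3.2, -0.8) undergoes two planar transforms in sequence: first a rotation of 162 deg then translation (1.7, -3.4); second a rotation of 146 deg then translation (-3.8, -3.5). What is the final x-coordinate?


After transform 1:
x1 = cos(162)*3.2 - sin(162)*-0.8 + 1.7 = -1.0962
y1 = sin(162)*3.2 + cos(162)*-0.8 + -3.4 = -1.6503
After transform 2:
x2 = cos(146)*-1.0962 - sin(146)*-1.6503 + -3.8
= -1.9684


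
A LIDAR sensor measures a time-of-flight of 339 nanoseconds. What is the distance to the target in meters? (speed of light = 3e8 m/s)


tof = 339 ns = 3.39e-07 s
dist = c * tof / 2
= 3e8 * 3.39e-07 / 2
= 50.85 m


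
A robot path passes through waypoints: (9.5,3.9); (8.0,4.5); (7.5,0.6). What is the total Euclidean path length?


Segment lengths:
  seg1 = sqrt((-1.5)^2 + (0.6)^2) = 1.6155
  seg2 = sqrt((-0.5)^2 + (-3.9)^2) = 3.9319
Total = 5.5475


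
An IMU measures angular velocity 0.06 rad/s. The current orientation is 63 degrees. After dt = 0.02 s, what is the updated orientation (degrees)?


delta_theta = w * dt = 0.06 * 0.02 = 0.0012 rad
= 0.0688 deg
theta_new = 63 + 0.0688 = 63.0688 deg


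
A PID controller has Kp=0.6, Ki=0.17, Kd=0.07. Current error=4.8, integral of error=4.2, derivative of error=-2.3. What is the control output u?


u = Kp*e + Ki*int(e) + Kd*de/dt
= 0.6*4.8 + 0.17*4.2 + 0.07*(-2.3)
= 2.88 + 0.714 + -0.161
= 3.433


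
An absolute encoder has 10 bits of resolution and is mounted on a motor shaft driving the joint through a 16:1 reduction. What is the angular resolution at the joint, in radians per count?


counts = 2^10 = 1024
effective counts at joint = 1024 * 16 = 16384
resolution = 2*pi / 16384
= 3.8350e-04 rad/count


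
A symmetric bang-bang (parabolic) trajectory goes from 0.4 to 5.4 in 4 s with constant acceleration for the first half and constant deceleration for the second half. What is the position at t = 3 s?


Symmetric rest-to-rest: each phase covers (pf-p0)/2 in time T/2. 0.5*a*(T/2)^2 = (pf-p0)/2 => a = 4*(pf-p0)/T^2
a = 4*(5.4-0.4)/4^2 = 1.25
t = 3 is in the deceleration phase (t > T/2).
p = pf - 0.5*a*(T-t)^2 = 5.4 - 0.5*1.25*1^2
= 4.775


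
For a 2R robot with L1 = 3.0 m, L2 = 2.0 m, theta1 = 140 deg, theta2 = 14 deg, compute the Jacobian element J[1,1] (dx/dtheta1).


J[1,1] = -L1*sin(t1) - L2*sin(t1+t2)
= -3.0*sin(140) - 2.0*sin(154)
= -2.8051


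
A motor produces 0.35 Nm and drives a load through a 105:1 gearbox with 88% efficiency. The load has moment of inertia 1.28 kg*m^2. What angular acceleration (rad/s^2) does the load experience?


tau_out = tau_motor * N * eta
= 0.35 * 105 * 0.88 = 32.34 Nm
alpha = tau_out / I = 32.34 / 1.28
= 25.2656 rad/s^2


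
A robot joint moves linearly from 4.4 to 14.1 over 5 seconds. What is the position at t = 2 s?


s = t/T = 2/5 = 0.4
p(t) = p0 + (pf-p0)*s
= 4.4 + (14.1 - 4.4) * 0.4
= 8.28


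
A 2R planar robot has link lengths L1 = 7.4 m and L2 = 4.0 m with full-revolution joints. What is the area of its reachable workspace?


r_max = L1 + L2 = 11.4 m
r_min = |L1 - L2| = 3.4 m
Area = pi*(r_max^2 - r_min^2)
= pi*(129.96 - 11.56)
= pi * 118.4
= 371.9646 m^2


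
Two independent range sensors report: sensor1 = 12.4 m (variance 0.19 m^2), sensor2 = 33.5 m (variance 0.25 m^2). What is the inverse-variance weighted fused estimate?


w1 = (1/var1) / (1/var1 + 1/var2)
   = 5.2632 / (5.2632 + 4.0) = 0.5682
w2 = 1 - w1 = 0.4318
fused = w1*s1 + w2*s2 = 7.0455 + 14.4659
= 21.5114 m


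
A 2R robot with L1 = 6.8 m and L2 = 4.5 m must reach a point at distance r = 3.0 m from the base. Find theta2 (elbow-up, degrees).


cos(theta2) = (r^2 - L1^2 - L2^2) / (2*L1*L2)
cos(theta2) = (9.0 - 46.24 - 20.25) / 61.2
cos(theta2) = -0.939379
theta2 = 159.9475 degrees


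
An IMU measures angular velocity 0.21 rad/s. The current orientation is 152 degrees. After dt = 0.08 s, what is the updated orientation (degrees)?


delta_theta = w * dt = 0.21 * 0.08 = 0.0168 rad
= 0.9626 deg
theta_new = 152 + 0.9626 = 152.9626 deg


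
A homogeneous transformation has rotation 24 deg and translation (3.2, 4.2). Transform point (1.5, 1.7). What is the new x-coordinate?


x' = cos(theta)*px - sin(theta)*py + tx
= 0.9135*1.5 - 0.4067*1.7 + 3.2
= 3.8789


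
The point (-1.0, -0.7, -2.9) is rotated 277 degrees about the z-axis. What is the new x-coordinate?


Rotation about z-axis: x' = x*cos(theta) - y*sin(theta)
= -1.0 * 0.1219 - -0.7 * -0.9925
= -0.8167


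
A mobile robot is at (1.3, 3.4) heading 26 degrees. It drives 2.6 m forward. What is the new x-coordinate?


x_new = x0 + d*cos(theta)
= 1.3 + 2.6*cos(26)
= 1.3 + 2.3369
= 3.6369


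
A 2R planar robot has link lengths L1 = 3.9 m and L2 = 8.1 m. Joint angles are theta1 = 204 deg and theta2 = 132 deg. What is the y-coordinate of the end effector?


Convert angles to radians: theta1 = 3.5605, theta2 = 2.3038
y = L1*sin(theta1) + L2*sin(theta1+theta2)
y = -1.5863 + -3.2946
y = -4.8808


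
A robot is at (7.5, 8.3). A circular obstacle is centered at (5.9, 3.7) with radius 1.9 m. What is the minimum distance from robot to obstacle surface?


center_dist = sqrt((7.5-5.9)^2 + (8.3-3.7)^2)
= sqrt(2.56 + 21.16)
= 4.8703
min_dist = center_dist - radius = 4.8703 - 1.9 = 2.9703 m


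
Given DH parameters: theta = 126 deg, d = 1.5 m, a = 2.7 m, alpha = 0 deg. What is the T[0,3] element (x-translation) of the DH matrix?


T[0,3] = a * cos(theta)
= 2.7 * cos(126 deg)
= 2.7 * -0.5878
= -1.587


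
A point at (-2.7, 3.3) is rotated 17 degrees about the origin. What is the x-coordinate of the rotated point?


x' = x*cos(theta) - y*sin(theta)
cos(17 deg) = 0.9563, sin(17 deg) = 0.2924
x' = -2.7 * 0.9563 - 3.3 * 0.2924
= -2.582 - 0.9648
= -3.5468


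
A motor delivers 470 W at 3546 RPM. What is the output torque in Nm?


omega = 3546 * 2*pi/60 = 371.3363 rad/s
tau = P / omega = 470 / 371.3363
= 1.2657 Nm


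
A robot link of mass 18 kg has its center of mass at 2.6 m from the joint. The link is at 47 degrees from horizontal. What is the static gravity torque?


tau = m*g*L*cos(angle)
= 18 * 9.81 * 2.6 * cos(47 deg)
= 18 * 9.81 * 2.6 * 0.682
= 313.1109 Nm


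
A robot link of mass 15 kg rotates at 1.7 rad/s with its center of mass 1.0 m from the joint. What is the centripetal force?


F = m * omega^2 * r
= 15 * 1.7^2 * 1.0
= 15 * 2.89 * 1.0
= 43.35 N


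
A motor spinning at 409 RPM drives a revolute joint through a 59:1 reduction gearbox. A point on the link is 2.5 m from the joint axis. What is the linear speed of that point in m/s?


omega_motor = 409 * 2*pi/60 = 42.8304 rad/s
omega_joint = omega_motor / 59 = 0.7259 rad/s
v = omega_joint * r = 0.7259 * 2.5
= 1.8148 m/s


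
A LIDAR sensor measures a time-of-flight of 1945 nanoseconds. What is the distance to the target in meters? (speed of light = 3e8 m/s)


tof = 1945 ns = 1.945e-06 s
dist = c * tof / 2
= 3e8 * 1.945e-06 / 2
= 291.75 m


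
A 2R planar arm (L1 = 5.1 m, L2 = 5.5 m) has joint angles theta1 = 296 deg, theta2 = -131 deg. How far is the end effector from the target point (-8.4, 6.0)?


End effector via forward kinematics:
x = L1*cos(t1) + L2*cos(t1+t2) = -3.0769
y = L1*sin(t1) + L2*sin(t1+t2) = -3.1603
Distance to target:
d = sqrt((-8.4 - -3.0769)^2 + (6.0 - -3.1603)^2)
= sqrt(28.3354 + 83.9119)
= 10.5947 m


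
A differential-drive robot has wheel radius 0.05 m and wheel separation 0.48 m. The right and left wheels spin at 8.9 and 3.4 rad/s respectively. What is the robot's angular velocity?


vR = r*wR = 0.05*8.9 = 0.445 m/s
vL = r*wL = 0.05*3.4 = 0.17 m/s
v = (vR+vL)/2 = 0.3075 m/s
omega = (vR-vL)/L = 0.5729 rad/s
angular velocity = 0.5729 rad/s


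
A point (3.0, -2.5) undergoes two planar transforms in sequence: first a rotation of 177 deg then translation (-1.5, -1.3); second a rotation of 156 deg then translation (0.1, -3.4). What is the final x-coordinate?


After transform 1:
x1 = cos(177)*3.0 - sin(177)*-2.5 + -1.5 = -4.365
y1 = sin(177)*3.0 + cos(177)*-2.5 + -1.3 = 1.3536
After transform 2:
x2 = cos(156)*-4.365 - sin(156)*1.3536 + 0.1
= 3.5371


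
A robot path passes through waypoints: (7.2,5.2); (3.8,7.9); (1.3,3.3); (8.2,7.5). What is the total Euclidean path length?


Segment lengths:
  seg1 = sqrt((-3.4)^2 + (2.7)^2) = 4.3417
  seg2 = sqrt((-2.5)^2 + (-4.6)^2) = 5.2355
  seg3 = sqrt((6.9)^2 + (4.2)^2) = 8.0777
Total = 17.6549


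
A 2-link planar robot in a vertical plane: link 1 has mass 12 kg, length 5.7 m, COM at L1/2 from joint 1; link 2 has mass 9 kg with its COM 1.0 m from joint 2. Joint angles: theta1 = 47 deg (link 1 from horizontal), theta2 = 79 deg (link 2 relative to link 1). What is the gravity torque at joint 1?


Horizontal distance from joint 1 to link-1 COM:
  x_c1 = (L1/2)*cos(t1) = 2.85 * 0.682 = 1.9437 m
Horizontal distance from joint 1 to link-2 COM:
  x_c2 = L1*cos(t1) + Lc2*cos(t1+t2)
       = 5.7*0.682 + 1.0*-0.5878 = 3.2996 m
tau1 = m1*g*x_c1 + m2*g*x_c2
     = 12*9.81*1.9437 + 9*9.81*3.2996
     = 228.8118 + 291.3222
     = 520.134 Nm


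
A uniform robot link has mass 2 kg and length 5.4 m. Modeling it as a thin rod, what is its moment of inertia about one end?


I = (1/3) * m * L^2
= (1/3) * 2 * 5.4^2
= 0.333333 * 2 * 29.16
= 19.44 kg*m^2


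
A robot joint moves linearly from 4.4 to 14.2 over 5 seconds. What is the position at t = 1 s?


s = t/T = 1/5 = 0.2
p(t) = p0 + (pf-p0)*s
= 4.4 + (14.2 - 4.4) * 0.2
= 6.36


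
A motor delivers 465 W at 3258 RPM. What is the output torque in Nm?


omega = 3258 * 2*pi/60 = 341.177 rad/s
tau = P / omega = 465 / 341.177
= 1.3629 Nm


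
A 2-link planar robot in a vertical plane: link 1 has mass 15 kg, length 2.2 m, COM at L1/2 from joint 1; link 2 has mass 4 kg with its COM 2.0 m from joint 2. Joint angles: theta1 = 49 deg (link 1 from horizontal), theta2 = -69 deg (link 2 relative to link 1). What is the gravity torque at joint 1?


Horizontal distance from joint 1 to link-1 COM:
  x_c1 = (L1/2)*cos(t1) = 1.1 * 0.6561 = 0.7217 m
Horizontal distance from joint 1 to link-2 COM:
  x_c2 = L1*cos(t1) + Lc2*cos(t1+t2)
       = 2.2*0.6561 + 2.0*0.9397 = 3.3227 m
tau1 = m1*g*x_c1 + m2*g*x_c2
     = 15*9.81*0.7217 + 4*9.81*3.3227
     = 106.193 + 130.3833
     = 236.5763 Nm


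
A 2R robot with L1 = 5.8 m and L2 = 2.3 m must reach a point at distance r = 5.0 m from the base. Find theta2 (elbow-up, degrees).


cos(theta2) = (r^2 - L1^2 - L2^2) / (2*L1*L2)
cos(theta2) = (25.0 - 33.64 - 5.29) / 26.68
cos(theta2) = -0.522114
theta2 = 121.4742 degrees


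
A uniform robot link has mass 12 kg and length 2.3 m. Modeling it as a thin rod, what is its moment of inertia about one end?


I = (1/3) * m * L^2
= (1/3) * 12 * 2.3^2
= 0.333333 * 12 * 5.29
= 21.16 kg*m^2


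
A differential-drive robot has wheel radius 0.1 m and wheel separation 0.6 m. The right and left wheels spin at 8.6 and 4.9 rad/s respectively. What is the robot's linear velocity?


vR = r*wR = 0.1*8.6 = 0.86 m/s
vL = r*wL = 0.1*4.9 = 0.49 m/s
v = (vR+vL)/2 = 0.675 m/s
omega = (vR-vL)/L = 0.6167 rad/s
linear velocity = 0.675 m/s


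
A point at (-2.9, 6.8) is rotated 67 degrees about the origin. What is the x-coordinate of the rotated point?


x' = x*cos(theta) - y*sin(theta)
cos(67 deg) = 0.3907, sin(67 deg) = 0.9205
x' = -2.9 * 0.3907 - 6.8 * 0.9205
= -1.1331 - 6.2594
= -7.3926


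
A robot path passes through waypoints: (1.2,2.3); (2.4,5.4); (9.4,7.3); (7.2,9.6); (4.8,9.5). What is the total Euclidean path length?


Segment lengths:
  seg1 = sqrt((1.2)^2 + (3.1)^2) = 3.3242
  seg2 = sqrt((7.0)^2 + (1.9)^2) = 7.2533
  seg3 = sqrt((-2.2)^2 + (2.3)^2) = 3.1828
  seg4 = sqrt((-2.4)^2 + (-0.1)^2) = 2.4021
Total = 16.1623


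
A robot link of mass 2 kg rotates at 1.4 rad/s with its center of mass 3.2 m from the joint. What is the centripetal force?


F = m * omega^2 * r
= 2 * 1.4^2 * 3.2
= 2 * 1.96 * 3.2
= 12.544 N


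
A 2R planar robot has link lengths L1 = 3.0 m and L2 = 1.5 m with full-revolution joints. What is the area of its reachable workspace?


r_max = L1 + L2 = 4.5 m
r_min = |L1 - L2| = 1.5 m
Area = pi*(r_max^2 - r_min^2)
= pi*(20.25 - 2.25)
= pi * 18.0
= 56.5487 m^2


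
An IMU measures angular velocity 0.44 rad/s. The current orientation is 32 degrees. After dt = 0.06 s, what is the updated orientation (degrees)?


delta_theta = w * dt = 0.44 * 0.06 = 0.0264 rad
= 1.5126 deg
theta_new = 32 + 1.5126 = 33.5126 deg


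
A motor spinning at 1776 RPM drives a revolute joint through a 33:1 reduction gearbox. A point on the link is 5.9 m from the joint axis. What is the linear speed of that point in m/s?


omega_motor = 1776 * 2*pi/60 = 185.9823 rad/s
omega_joint = omega_motor / 33 = 5.6358 rad/s
v = omega_joint * r = 5.6358 * 5.9
= 33.2514 m/s


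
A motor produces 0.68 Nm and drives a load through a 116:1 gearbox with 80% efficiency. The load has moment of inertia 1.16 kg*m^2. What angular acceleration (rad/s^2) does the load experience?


tau_out = tau_motor * N * eta
= 0.68 * 116 * 0.8 = 63.104 Nm
alpha = tau_out / I = 63.104 / 1.16
= 54.4 rad/s^2


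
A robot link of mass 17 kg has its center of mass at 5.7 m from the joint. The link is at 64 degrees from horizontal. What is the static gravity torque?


tau = m*g*L*cos(angle)
= 17 * 9.81 * 5.7 * cos(64 deg)
= 17 * 9.81 * 5.7 * 0.4384
= 416.7108 Nm


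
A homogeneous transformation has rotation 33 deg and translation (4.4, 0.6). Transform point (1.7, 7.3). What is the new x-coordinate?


x' = cos(theta)*px - sin(theta)*py + tx
= 0.8387*1.7 - 0.5446*7.3 + 4.4
= 1.8499


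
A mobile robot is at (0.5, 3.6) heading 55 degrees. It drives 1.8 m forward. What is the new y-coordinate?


y_new = y0 + d*sin(theta)
= 3.6 + 1.8*sin(55)
= 3.6 + 1.4745
= 5.0745


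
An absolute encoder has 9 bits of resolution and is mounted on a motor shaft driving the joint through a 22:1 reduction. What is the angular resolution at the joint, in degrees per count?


counts = 2^9 = 512
effective counts at joint = 512 * 22 = 11264
resolution = 360 / 11264
= 0.032 deg/count


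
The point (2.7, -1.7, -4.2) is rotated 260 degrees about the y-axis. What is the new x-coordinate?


Rotation about y-axis: x' = x*cos(theta) + z*sin(theta)
= 2.7 * -0.1736 + -4.2 * -0.9848
= 3.6673


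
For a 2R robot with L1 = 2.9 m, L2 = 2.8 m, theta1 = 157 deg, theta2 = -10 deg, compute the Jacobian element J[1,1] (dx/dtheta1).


J[1,1] = -L1*sin(t1) - L2*sin(t1+t2)
= -2.9*sin(157) - 2.8*sin(147)
= -2.6581


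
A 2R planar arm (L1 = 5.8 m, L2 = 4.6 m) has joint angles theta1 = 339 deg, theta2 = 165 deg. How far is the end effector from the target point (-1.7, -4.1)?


End effector via forward kinematics:
x = L1*cos(t1) + L2*cos(t1+t2) = 1.6933
y = L1*sin(t1) + L2*sin(t1+t2) = 0.6253
Distance to target:
d = sqrt((-1.7 - 1.6933)^2 + (-4.1 - 0.6253)^2)
= sqrt(11.5144 + 22.3283)
= 5.8174 m


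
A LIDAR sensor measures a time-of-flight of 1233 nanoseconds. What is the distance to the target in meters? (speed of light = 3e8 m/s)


tof = 1233 ns = 1.233e-06 s
dist = c * tof / 2
= 3e8 * 1.233e-06 / 2
= 184.95 m


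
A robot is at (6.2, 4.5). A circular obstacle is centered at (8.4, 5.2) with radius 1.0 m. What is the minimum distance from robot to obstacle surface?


center_dist = sqrt((6.2-8.4)^2 + (4.5-5.2)^2)
= sqrt(4.84 + 0.49)
= 2.3087
min_dist = center_dist - radius = 2.3087 - 1.0 = 1.3087 m


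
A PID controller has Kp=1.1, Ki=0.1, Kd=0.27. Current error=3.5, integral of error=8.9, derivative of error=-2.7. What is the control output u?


u = Kp*e + Ki*int(e) + Kd*de/dt
= 1.1*3.5 + 0.1*8.9 + 0.27*(-2.7)
= 3.85 + 0.89 + -0.729
= 4.011


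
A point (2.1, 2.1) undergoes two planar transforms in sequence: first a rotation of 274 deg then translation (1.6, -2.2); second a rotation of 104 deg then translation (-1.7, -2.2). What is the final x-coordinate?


After transform 1:
x1 = cos(274)*2.1 - sin(274)*2.1 + 1.6 = 3.8414
y1 = sin(274)*2.1 + cos(274)*2.1 + -2.2 = -4.1484
After transform 2:
x2 = cos(104)*3.8414 - sin(104)*-4.1484 + -1.7
= 1.3959


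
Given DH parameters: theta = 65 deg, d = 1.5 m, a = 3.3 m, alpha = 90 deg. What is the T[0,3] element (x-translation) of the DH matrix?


T[0,3] = a * cos(theta)
= 3.3 * cos(65 deg)
= 3.3 * 0.4226
= 1.3946


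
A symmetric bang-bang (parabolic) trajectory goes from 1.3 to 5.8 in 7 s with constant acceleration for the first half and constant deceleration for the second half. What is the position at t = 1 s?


Symmetric rest-to-rest: each phase covers (pf-p0)/2 in time T/2. 0.5*a*(T/2)^2 = (pf-p0)/2 => a = 4*(pf-p0)/T^2
a = 4*(5.8-1.3)/7^2 = 0.3673
t = 1 is in the acceleration phase (t <= T/2).
p = p0 + 0.5*a*t^2 = 1.3 + 0.5*0.3673*1^2
= 1.4837


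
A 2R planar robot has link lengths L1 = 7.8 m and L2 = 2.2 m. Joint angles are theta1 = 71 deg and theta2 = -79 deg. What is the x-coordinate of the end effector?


Convert angles to radians: theta1 = 1.2392, theta2 = -1.3788
x = L1*cos(theta1) + L2*cos(theta1+theta2)
x = 2.5394 + 2.1786
x = 4.718


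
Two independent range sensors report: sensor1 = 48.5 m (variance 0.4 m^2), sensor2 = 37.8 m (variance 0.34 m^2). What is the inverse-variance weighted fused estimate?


w1 = (1/var1) / (1/var1 + 1/var2)
   = 2.5 / (2.5 + 2.9412) = 0.4595
w2 = 1 - w1 = 0.5405
fused = w1*s1 + w2*s2 = 22.2838 + 20.4324
= 42.7162 m


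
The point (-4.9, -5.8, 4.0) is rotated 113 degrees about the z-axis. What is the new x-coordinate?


Rotation about z-axis: x' = x*cos(theta) - y*sin(theta)
= -4.9 * -0.3907 - -5.8 * 0.9205
= 7.2535


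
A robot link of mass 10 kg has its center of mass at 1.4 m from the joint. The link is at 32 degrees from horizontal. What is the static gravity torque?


tau = m*g*L*cos(angle)
= 10 * 9.81 * 1.4 * cos(32 deg)
= 10 * 9.81 * 1.4 * 0.848
= 116.4709 Nm


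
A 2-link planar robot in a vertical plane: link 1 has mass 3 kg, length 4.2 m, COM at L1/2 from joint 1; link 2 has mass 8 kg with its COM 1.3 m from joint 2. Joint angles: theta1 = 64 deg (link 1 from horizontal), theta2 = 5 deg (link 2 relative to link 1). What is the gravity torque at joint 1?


Horizontal distance from joint 1 to link-1 COM:
  x_c1 = (L1/2)*cos(t1) = 2.1 * 0.4384 = 0.9206 m
Horizontal distance from joint 1 to link-2 COM:
  x_c2 = L1*cos(t1) + Lc2*cos(t1+t2)
       = 4.2*0.4384 + 1.3*0.3584 = 2.307 m
tau1 = m1*g*x_c1 + m2*g*x_c2
     = 3*9.81*0.9206 + 8*9.81*2.307
     = 27.0927 + 181.0563
     = 208.1489 Nm


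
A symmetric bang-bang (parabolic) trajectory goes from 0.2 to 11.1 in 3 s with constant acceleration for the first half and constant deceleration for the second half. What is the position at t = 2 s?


Symmetric rest-to-rest: each phase covers (pf-p0)/2 in time T/2. 0.5*a*(T/2)^2 = (pf-p0)/2 => a = 4*(pf-p0)/T^2
a = 4*(11.1-0.2)/3^2 = 4.8444
t = 2 is in the deceleration phase (t > T/2).
p = pf - 0.5*a*(T-t)^2 = 11.1 - 0.5*4.8444*1^2
= 8.6778


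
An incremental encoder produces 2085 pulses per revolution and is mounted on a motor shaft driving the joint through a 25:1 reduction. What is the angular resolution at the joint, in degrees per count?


counts per rev = 2085
effective counts at joint = 2085 * 25 = 52125
resolution = 360 / 52125
= 0.0069 deg/count


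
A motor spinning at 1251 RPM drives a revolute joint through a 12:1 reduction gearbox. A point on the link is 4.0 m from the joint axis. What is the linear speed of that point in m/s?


omega_motor = 1251 * 2*pi/60 = 131.0044 rad/s
omega_joint = omega_motor / 12 = 10.917 rad/s
v = omega_joint * r = 10.917 * 4.0
= 43.6681 m/s


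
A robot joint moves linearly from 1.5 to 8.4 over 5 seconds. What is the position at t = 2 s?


s = t/T = 2/5 = 0.4
p(t) = p0 + (pf-p0)*s
= 1.5 + (8.4 - 1.5) * 0.4
= 4.26


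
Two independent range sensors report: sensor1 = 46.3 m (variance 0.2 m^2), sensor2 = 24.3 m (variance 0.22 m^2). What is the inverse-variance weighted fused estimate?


w1 = (1/var1) / (1/var1 + 1/var2)
   = 5.0 / (5.0 + 4.5455) = 0.5238
w2 = 1 - w1 = 0.4762
fused = w1*s1 + w2*s2 = 24.2524 + 11.5714
= 35.8238 m


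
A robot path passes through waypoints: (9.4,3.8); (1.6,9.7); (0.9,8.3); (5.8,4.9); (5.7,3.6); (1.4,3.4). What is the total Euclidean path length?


Segment lengths:
  seg1 = sqrt((-7.8)^2 + (5.9)^2) = 9.7801
  seg2 = sqrt((-0.7)^2 + (-1.4)^2) = 1.5652
  seg3 = sqrt((4.9)^2 + (-3.4)^2) = 5.9641
  seg4 = sqrt((-0.1)^2 + (-1.3)^2) = 1.3038
  seg5 = sqrt((-4.3)^2 + (-0.2)^2) = 4.3046
Total = 22.9179


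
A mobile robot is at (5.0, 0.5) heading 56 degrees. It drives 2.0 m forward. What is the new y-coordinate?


y_new = y0 + d*sin(theta)
= 0.5 + 2.0*sin(56)
= 0.5 + 1.6581
= 2.1581


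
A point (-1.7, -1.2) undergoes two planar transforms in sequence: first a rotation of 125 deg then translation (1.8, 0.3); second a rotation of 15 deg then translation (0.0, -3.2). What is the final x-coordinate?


After transform 1:
x1 = cos(125)*-1.7 - sin(125)*-1.2 + 1.8 = 3.7581
y1 = sin(125)*-1.7 + cos(125)*-1.2 + 0.3 = -0.4043
After transform 2:
x2 = cos(15)*3.7581 - sin(15)*-0.4043 + 0.0
= 3.7346


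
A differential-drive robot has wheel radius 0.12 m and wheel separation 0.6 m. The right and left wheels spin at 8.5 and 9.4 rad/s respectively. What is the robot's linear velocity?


vR = r*wR = 0.12*8.5 = 1.02 m/s
vL = r*wL = 0.12*9.4 = 1.128 m/s
v = (vR+vL)/2 = 1.074 m/s
omega = (vR-vL)/L = -0.18 rad/s
linear velocity = 1.074 m/s


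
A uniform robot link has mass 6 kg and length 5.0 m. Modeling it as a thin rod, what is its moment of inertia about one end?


I = (1/3) * m * L^2
= (1/3) * 6 * 5.0^2
= 0.333333 * 6 * 25.0
= 50.0 kg*m^2


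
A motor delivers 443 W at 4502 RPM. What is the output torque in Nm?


omega = 4502 * 2*pi/60 = 471.4483 rad/s
tau = P / omega = 443 / 471.4483
= 0.9397 Nm


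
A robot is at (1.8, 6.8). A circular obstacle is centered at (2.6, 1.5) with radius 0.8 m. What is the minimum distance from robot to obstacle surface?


center_dist = sqrt((1.8-2.6)^2 + (6.8-1.5)^2)
= sqrt(0.64 + 28.09)
= 5.36
min_dist = center_dist - radius = 5.36 - 0.8 = 4.56 m


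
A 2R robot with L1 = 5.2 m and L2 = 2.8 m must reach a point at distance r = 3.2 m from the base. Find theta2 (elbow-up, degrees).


cos(theta2) = (r^2 - L1^2 - L2^2) / (2*L1*L2)
cos(theta2) = (10.24 - 27.04 - 7.84) / 29.12
cos(theta2) = -0.846154
theta2 = 147.7958 degrees


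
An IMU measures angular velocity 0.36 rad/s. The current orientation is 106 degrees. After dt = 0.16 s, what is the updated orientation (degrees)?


delta_theta = w * dt = 0.36 * 0.16 = 0.0576 rad
= 3.3002 deg
theta_new = 106 + 3.3002 = 109.3002 deg


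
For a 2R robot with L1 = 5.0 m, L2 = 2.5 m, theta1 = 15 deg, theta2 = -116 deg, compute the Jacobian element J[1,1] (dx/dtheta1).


J[1,1] = -L1*sin(t1) - L2*sin(t1+t2)
= -5.0*sin(15) - 2.5*sin(-101)
= 1.16


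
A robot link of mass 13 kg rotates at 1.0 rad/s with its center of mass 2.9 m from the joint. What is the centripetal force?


F = m * omega^2 * r
= 13 * 1.0^2 * 2.9
= 13 * 1.0 * 2.9
= 37.7 N


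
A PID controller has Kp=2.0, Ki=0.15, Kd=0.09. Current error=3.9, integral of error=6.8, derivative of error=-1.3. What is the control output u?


u = Kp*e + Ki*int(e) + Kd*de/dt
= 2.0*3.9 + 0.15*6.8 + 0.09*(-1.3)
= 7.8 + 1.02 + -0.117
= 8.703


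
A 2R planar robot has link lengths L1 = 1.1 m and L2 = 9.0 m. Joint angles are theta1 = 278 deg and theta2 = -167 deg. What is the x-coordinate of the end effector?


Convert angles to radians: theta1 = 4.852, theta2 = -2.9147
x = L1*cos(theta1) + L2*cos(theta1+theta2)
x = 0.1531 + -3.2253
x = -3.0722


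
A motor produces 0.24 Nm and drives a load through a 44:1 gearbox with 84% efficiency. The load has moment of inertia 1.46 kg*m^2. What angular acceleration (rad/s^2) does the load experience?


tau_out = tau_motor * N * eta
= 0.24 * 44 * 0.84 = 8.8704 Nm
alpha = tau_out / I = 8.8704 / 1.46
= 6.0756 rad/s^2


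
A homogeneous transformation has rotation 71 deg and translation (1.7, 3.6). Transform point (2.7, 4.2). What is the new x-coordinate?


x' = cos(theta)*px - sin(theta)*py + tx
= 0.3256*2.7 - 0.9455*4.2 + 1.7
= -1.3921


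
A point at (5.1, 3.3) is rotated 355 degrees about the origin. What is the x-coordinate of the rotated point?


x' = x*cos(theta) - y*sin(theta)
cos(355 deg) = 0.9962, sin(355 deg) = -0.0872
x' = 5.1 * 0.9962 - 3.3 * -0.0872
= 5.0806 - -0.2876
= 5.3682


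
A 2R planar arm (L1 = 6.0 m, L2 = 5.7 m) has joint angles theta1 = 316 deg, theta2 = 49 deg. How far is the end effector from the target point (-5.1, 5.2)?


End effector via forward kinematics:
x = L1*cos(t1) + L2*cos(t1+t2) = 9.9943
y = L1*sin(t1) + L2*sin(t1+t2) = -3.6712
Distance to target:
d = sqrt((-5.1 - 9.9943)^2 + (5.2 - -3.6712)^2)
= sqrt(227.8394 + 78.6975)
= 17.5082 m


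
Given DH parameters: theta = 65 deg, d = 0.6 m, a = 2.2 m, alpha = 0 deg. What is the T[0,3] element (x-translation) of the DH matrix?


T[0,3] = a * cos(theta)
= 2.2 * cos(65 deg)
= 2.2 * 0.4226
= 0.9298


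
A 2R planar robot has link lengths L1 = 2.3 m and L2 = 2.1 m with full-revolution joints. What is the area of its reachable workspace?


r_max = L1 + L2 = 4.4 m
r_min = |L1 - L2| = 0.2 m
Area = pi*(r_max^2 - r_min^2)
= pi*(19.36 - 0.04)
= pi * 19.32
= 60.6956 m^2


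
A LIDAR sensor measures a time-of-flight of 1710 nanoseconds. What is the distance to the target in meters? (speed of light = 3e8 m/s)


tof = 1710 ns = 1.71e-06 s
dist = c * tof / 2
= 3e8 * 1.71e-06 / 2
= 256.5 m


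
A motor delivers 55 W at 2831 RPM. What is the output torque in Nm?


omega = 2831 * 2*pi/60 = 296.4616 rad/s
tau = P / omega = 55 / 296.4616
= 0.1855 Nm


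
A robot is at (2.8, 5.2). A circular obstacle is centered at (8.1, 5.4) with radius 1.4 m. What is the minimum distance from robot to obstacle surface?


center_dist = sqrt((2.8-8.1)^2 + (5.2-5.4)^2)
= sqrt(28.09 + 0.04)
= 5.3038
min_dist = center_dist - radius = 5.3038 - 1.4 = 3.9038 m


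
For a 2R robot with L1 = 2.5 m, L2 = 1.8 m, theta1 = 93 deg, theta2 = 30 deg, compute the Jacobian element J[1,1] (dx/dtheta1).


J[1,1] = -L1*sin(t1) - L2*sin(t1+t2)
= -2.5*sin(93) - 1.8*sin(123)
= -4.0062


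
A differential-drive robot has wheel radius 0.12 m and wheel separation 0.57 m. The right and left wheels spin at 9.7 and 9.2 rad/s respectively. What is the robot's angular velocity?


vR = r*wR = 0.12*9.7 = 1.164 m/s
vL = r*wL = 0.12*9.2 = 1.104 m/s
v = (vR+vL)/2 = 1.134 m/s
omega = (vR-vL)/L = 0.1053 rad/s
angular velocity = 0.1053 rad/s


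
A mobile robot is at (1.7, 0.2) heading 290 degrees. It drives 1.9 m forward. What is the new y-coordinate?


y_new = y0 + d*sin(theta)
= 0.2 + 1.9*sin(290)
= 0.2 + -1.7854
= -1.5854


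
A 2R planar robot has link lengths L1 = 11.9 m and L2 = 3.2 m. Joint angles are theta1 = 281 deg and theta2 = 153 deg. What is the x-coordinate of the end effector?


Convert angles to radians: theta1 = 4.9044, theta2 = 2.6704
x = L1*cos(theta1) + L2*cos(theta1+theta2)
x = 2.2706 + 0.882
x = 3.1527


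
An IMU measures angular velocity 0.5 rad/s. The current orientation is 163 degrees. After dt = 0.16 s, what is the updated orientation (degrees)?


delta_theta = w * dt = 0.5 * 0.16 = 0.08 rad
= 4.5837 deg
theta_new = 163 + 4.5837 = 167.5837 deg


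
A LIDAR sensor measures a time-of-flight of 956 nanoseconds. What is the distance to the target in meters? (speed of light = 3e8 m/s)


tof = 956 ns = 9.56e-07 s
dist = c * tof / 2
= 3e8 * 9.56e-07 / 2
= 143.4 m


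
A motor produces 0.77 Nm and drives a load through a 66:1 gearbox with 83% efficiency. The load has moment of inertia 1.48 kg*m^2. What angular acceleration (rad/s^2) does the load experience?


tau_out = tau_motor * N * eta
= 0.77 * 66 * 0.83 = 42.1806 Nm
alpha = tau_out / I = 42.1806 / 1.48
= 28.5004 rad/s^2


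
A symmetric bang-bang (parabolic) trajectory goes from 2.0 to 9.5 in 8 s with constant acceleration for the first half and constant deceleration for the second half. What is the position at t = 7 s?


Symmetric rest-to-rest: each phase covers (pf-p0)/2 in time T/2. 0.5*a*(T/2)^2 = (pf-p0)/2 => a = 4*(pf-p0)/T^2
a = 4*(9.5-2.0)/8^2 = 0.4688
t = 7 is in the deceleration phase (t > T/2).
p = pf - 0.5*a*(T-t)^2 = 9.5 - 0.5*0.4688*1^2
= 9.2656


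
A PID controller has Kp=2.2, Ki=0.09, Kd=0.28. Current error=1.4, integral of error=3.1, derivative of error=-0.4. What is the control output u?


u = Kp*e + Ki*int(e) + Kd*de/dt
= 2.2*1.4 + 0.09*3.1 + 0.28*(-0.4)
= 3.08 + 0.279 + -0.112
= 3.247


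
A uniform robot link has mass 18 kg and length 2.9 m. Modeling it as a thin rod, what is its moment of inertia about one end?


I = (1/3) * m * L^2
= (1/3) * 18 * 2.9^2
= 0.333333 * 18 * 8.41
= 50.46 kg*m^2


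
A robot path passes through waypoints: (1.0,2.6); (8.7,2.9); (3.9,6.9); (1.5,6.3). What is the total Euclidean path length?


Segment lengths:
  seg1 = sqrt((7.7)^2 + (0.3)^2) = 7.7058
  seg2 = sqrt((-4.8)^2 + (4.0)^2) = 6.2482
  seg3 = sqrt((-2.4)^2 + (-0.6)^2) = 2.4739
Total = 16.4279


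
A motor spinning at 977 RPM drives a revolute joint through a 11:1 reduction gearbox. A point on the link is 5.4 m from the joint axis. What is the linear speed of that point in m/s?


omega_motor = 977 * 2*pi/60 = 102.3112 rad/s
omega_joint = omega_motor / 11 = 9.301 rad/s
v = omega_joint * r = 9.301 * 5.4
= 50.2255 m/s


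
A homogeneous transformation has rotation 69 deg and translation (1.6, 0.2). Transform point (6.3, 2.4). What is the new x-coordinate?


x' = cos(theta)*px - sin(theta)*py + tx
= 0.3584*6.3 - 0.9336*2.4 + 1.6
= 1.6171


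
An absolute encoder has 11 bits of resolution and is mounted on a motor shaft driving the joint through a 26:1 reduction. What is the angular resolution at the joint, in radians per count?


counts = 2^11 = 2048
effective counts at joint = 2048 * 26 = 53248
resolution = 2*pi / 53248
= 1.1800e-04 rad/count


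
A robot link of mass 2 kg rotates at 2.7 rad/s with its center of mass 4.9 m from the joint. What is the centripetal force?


F = m * omega^2 * r
= 2 * 2.7^2 * 4.9
= 2 * 7.29 * 4.9
= 71.442 N


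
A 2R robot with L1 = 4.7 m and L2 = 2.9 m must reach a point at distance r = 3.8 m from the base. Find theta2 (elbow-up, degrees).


cos(theta2) = (r^2 - L1^2 - L2^2) / (2*L1*L2)
cos(theta2) = (14.44 - 22.09 - 8.41) / 27.26
cos(theta2) = -0.589142
theta2 = 126.0961 degrees


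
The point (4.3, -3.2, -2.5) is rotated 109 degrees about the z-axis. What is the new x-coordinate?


Rotation about z-axis: x' = x*cos(theta) - y*sin(theta)
= 4.3 * -0.3256 - -3.2 * 0.9455
= 1.6257


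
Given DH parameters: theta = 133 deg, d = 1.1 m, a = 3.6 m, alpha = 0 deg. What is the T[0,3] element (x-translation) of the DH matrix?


T[0,3] = a * cos(theta)
= 3.6 * cos(133 deg)
= 3.6 * -0.682
= -2.4552


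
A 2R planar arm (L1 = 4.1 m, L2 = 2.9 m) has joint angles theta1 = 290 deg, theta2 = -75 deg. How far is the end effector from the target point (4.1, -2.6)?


End effector via forward kinematics:
x = L1*cos(t1) + L2*cos(t1+t2) = -0.9733
y = L1*sin(t1) + L2*sin(t1+t2) = -5.5161
Distance to target:
d = sqrt((4.1 - -0.9733)^2 + (-2.6 - -5.5161)^2)
= sqrt(25.738 + 8.5037)
= 5.8516 m
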